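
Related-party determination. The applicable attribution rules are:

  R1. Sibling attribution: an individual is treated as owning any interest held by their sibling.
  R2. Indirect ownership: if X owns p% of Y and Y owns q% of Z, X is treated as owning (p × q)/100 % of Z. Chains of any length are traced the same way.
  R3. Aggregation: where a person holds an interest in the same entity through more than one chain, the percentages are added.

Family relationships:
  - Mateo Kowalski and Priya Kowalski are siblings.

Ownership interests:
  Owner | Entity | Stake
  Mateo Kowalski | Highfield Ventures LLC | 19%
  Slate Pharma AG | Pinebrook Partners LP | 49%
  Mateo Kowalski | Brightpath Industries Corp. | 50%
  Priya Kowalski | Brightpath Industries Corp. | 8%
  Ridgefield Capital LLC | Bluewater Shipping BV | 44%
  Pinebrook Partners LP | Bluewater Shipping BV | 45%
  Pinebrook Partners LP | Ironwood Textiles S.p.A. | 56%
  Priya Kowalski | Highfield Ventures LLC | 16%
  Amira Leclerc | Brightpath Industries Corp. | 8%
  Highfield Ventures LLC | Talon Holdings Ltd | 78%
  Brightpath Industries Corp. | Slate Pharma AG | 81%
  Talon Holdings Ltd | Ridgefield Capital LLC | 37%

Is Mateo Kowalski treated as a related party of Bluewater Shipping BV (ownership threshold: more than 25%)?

No

By sibling attribution (R1), Mateo Kowalski is treated as also owning Priya Kowalski's interest in Brightpath Industries Corp, giving 50% + 8% = 58%.
By sibling attribution (R1), Mateo Kowalski is treated as also owning Priya Kowalski's interest in Highfield Ventures LLC, giving 19% + 16% = 35%.
Chain via Brightpath Industries Corp. → Slate Pharma AG → Pinebrook Partners LP (R2): 58% × 81% × 49% × 45% = 10.35909% of Bluewater Shipping BV.
Chain via Highfield Ventures LLC → Talon Holdings Ltd → Ridgefield Capital LLC (R2): 35% × 78% × 37% × 44% = 4.44444% of Bluewater Shipping BV.
Aggregating (R3): 10.35909% + 4.44444% = 14.80353%.
14.80353% does not exceed the 25% threshold, so Mateo is not a related party to Bluewater Shipping BV.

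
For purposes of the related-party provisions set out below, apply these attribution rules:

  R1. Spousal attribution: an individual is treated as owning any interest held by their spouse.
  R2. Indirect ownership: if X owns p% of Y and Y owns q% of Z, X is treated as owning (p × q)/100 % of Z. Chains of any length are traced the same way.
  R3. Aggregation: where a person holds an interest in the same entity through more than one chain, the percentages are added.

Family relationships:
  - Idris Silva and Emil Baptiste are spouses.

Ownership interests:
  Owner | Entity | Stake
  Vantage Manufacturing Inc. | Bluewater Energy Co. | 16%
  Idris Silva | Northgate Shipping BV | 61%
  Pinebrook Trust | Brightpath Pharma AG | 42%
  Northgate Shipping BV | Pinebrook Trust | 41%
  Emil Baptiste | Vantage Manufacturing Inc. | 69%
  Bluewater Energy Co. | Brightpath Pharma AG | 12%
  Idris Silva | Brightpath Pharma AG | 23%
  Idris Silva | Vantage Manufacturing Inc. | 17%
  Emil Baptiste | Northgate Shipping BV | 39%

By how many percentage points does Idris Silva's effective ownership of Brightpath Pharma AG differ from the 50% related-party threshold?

8.1288

By spousal attribution (R1), Idris Silva is treated as also owning Emil Baptiste's interest in Vantage Manufacturing Inc, giving 17% + 69% = 86%.
By spousal attribution (R1), Idris Silva is treated as also owning Emil Baptiste's interest in Northgate Shipping BV, giving 61% + 39% = 100%.
Chain via Vantage Manufacturing Inc. → Bluewater Energy Co. (R2): 86% × 16% × 12% = 1.6512% of Brightpath Pharma AG.
Chain via Northgate Shipping BV → Pinebrook Trust (R2): 100% × 41% × 42% = 17.22% of Brightpath Pharma AG.
Direct interest in Brightpath Pharma AG: 23%.
Aggregating (R3): 1.6512% + 17.22% + 23% = 41.8712%.
41.8712% falls short of the 50% threshold by 8.1288 percentage points.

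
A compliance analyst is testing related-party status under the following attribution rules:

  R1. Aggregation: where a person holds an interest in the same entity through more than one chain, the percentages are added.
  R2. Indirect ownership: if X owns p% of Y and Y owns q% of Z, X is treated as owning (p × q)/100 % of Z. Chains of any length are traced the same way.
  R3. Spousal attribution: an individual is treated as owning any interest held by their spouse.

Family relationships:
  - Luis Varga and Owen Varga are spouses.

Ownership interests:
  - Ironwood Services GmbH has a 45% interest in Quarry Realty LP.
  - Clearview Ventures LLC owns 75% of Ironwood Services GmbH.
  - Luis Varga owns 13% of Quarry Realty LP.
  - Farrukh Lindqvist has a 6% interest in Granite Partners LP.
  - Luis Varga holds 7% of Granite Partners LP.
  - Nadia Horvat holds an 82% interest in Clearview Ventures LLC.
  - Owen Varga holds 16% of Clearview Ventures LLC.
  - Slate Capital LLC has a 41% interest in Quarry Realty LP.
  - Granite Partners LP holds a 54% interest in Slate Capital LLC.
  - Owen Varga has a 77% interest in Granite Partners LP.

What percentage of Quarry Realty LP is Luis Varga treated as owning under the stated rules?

36.9976%

By spousal attribution (R3), Luis Varga is treated as also owning Owen Varga's interest in Granite Partners LP, giving 7% + 77% = 84%.
By spousal attribution (R3), Luis Varga is treated as owning Owen Varga's 16% interest in Clearview Ventures LLC.
Chain via Granite Partners LP → Slate Capital LLC (R2): 84% × 54% × 41% = 18.5976% of Quarry Realty LP.
Direct interest in Quarry Realty LP: 13%.
Chain via Clearview Ventures LLC → Ironwood Services GmbH (R2): 16% × 75% × 45% = 5.4% of Quarry Realty LP.
Aggregating (R1): 18.5976% + 13% + 5.4% = 36.9976%.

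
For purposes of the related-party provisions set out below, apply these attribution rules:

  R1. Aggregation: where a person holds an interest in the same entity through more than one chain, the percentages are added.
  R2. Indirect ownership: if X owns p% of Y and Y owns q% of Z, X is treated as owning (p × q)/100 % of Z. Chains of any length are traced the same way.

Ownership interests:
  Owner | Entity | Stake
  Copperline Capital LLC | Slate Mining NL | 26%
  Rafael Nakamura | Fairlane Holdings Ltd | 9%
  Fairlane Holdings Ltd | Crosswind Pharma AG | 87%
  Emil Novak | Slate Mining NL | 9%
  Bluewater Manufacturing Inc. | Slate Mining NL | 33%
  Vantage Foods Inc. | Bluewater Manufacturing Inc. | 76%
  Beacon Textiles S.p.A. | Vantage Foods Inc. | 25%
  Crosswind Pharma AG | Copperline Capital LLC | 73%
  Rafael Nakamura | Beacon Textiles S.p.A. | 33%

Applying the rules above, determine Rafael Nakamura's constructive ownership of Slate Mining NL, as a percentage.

3.555234%

Chain via Beacon Textiles S.p.A. → Vantage Foods Inc. → Bluewater Manufacturing Inc. (R2): 33% × 25% × 76% × 33% = 2.0691% of Slate Mining NL.
Chain via Fairlane Holdings Ltd → Crosswind Pharma AG → Copperline Capital LLC (R2): 9% × 87% × 73% × 26% = 1.486134% of Slate Mining NL.
Aggregating (R1): 2.0691% + 1.486134% = 3.555234%.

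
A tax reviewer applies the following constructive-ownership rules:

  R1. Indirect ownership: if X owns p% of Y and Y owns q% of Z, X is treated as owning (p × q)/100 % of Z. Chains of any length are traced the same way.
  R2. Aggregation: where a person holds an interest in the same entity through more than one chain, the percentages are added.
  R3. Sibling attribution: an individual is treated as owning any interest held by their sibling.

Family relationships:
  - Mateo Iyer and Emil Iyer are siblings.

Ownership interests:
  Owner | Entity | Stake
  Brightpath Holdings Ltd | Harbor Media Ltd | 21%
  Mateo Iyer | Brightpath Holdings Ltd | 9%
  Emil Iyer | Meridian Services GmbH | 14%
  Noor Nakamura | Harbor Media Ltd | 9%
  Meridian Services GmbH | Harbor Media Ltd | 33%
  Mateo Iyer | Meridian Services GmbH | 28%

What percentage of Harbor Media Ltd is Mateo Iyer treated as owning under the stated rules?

By sibling attribution (R3), Mateo Iyer is treated as also owning Emil Iyer's interest in Meridian Services GmbH, giving 28% + 14% = 42%.
Chain via Brightpath Holdings Ltd (R1): 9% × 21% = 1.89% of Harbor Media Ltd.
Chain via Meridian Services GmbH (R1): 42% × 33% = 13.86% of Harbor Media Ltd.
Aggregating (R2): 1.89% + 13.86% = 15.75%.

15.75%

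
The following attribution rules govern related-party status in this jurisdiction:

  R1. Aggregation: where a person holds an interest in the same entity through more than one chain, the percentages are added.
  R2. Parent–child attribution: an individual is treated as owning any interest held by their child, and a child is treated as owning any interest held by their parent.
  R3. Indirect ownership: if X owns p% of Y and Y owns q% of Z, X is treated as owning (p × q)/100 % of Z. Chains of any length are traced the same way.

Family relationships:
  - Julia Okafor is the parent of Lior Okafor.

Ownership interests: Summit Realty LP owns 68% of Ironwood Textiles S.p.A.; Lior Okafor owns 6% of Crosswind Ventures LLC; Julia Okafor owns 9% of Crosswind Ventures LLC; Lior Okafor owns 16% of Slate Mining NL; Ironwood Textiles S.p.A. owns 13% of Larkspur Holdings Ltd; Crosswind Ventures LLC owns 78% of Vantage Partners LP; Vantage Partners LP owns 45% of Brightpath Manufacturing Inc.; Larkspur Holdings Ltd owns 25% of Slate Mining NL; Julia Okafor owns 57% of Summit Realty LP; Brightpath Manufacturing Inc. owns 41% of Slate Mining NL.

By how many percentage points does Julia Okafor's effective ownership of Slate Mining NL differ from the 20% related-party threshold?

By parent–child attribution (R2), Julia Okafor is treated as also owning Lior Okafor's interest in Crosswind Ventures LLC, giving 9% + 6% = 15%.
By parent–child attribution (R2), Julia Okafor is treated as owning Lior Okafor's 16% interest in Slate Mining NL.
Chain via Crosswind Ventures LLC → Vantage Partners LP → Brightpath Manufacturing Inc. (R3): 15% × 78% × 45% × 41% = 2.15865% of Slate Mining NL.
Chain via Summit Realty LP → Ironwood Textiles S.p.A. → Larkspur Holdings Ltd (R3): 57% × 68% × 13% × 25% = 1.2597% of Slate Mining NL.
Direct interest in Slate Mining NL: 16%.
Aggregating (R1): 2.15865% + 1.2597% + 16% = 19.41835%.
19.41835% falls short of the 20% threshold by 0.58165 percentage points.

0.58165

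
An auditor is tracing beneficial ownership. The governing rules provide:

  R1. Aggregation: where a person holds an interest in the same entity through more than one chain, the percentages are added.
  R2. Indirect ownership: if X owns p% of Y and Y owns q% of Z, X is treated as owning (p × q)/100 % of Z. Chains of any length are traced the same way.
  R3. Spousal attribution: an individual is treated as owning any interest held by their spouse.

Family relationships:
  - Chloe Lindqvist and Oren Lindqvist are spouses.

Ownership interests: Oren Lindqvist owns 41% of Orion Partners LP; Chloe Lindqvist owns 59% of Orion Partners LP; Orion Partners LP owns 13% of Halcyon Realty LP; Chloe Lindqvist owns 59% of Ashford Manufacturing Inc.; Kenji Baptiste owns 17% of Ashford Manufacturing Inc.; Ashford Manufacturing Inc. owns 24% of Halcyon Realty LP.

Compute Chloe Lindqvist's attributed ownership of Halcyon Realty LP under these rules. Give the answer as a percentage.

By spousal attribution (R3), Chloe Lindqvist is treated as also owning Oren Lindqvist's interest in Orion Partners LP, giving 59% + 41% = 100%.
Chain via Orion Partners LP (R2): 100% × 13% = 13% of Halcyon Realty LP.
Chain via Ashford Manufacturing Inc. (R2): 59% × 24% = 14.16% of Halcyon Realty LP.
Aggregating (R1): 13% + 14.16% = 27.16%.

27.16%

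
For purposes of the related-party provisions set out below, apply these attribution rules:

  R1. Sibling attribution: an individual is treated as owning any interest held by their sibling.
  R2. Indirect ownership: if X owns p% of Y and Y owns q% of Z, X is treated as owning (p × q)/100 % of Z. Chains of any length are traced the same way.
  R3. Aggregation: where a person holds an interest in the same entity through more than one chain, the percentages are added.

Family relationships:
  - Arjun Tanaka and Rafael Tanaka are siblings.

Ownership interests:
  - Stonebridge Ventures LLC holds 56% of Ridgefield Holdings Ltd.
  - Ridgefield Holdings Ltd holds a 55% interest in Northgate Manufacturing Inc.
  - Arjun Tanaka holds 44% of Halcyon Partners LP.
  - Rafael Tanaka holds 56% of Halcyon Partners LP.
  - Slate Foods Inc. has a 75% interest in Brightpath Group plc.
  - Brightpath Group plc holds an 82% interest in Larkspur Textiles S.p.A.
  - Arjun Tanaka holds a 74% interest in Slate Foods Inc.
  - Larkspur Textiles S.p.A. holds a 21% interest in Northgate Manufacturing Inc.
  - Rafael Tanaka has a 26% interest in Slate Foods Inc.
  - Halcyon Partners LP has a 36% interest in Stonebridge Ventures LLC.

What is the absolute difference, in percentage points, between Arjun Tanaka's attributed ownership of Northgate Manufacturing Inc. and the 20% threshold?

By sibling attribution (R1), Arjun Tanaka is treated as also owning Rafael Tanaka's interest in Halcyon Partners LP, giving 44% + 56% = 100%.
By sibling attribution (R1), Arjun Tanaka is treated as also owning Rafael Tanaka's interest in Slate Foods Inc, giving 74% + 26% = 100%.
Chain via Halcyon Partners LP → Stonebridge Ventures LLC → Ridgefield Holdings Ltd (R2): 100% × 36% × 56% × 55% = 11.088% of Northgate Manufacturing Inc.
Chain via Slate Foods Inc. → Brightpath Group plc → Larkspur Textiles S.p.A. (R2): 100% × 75% × 82% × 21% = 12.915% of Northgate Manufacturing Inc.
Aggregating (R3): 11.088% + 12.915% = 24.003%.
24.003% exceeds the 20% threshold by 4.003 percentage points.

4.003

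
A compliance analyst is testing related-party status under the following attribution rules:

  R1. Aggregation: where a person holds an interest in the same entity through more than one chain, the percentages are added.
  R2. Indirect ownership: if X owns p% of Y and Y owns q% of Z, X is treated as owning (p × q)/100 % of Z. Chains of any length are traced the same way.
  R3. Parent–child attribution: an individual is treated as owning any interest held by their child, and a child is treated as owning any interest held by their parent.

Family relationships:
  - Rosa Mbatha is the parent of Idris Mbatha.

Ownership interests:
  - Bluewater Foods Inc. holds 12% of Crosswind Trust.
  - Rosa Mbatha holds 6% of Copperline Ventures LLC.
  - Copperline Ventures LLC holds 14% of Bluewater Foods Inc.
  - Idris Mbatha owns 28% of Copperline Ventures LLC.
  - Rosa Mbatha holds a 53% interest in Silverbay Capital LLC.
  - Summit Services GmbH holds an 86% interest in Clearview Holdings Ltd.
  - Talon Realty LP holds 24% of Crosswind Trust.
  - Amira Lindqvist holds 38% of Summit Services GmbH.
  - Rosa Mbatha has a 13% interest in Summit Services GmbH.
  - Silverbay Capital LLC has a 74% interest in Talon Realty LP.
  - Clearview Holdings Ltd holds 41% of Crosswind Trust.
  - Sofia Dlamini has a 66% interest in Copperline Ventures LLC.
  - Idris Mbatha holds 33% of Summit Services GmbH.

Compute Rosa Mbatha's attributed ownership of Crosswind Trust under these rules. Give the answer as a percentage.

26.2036%

By parent–child attribution (R3), Rosa Mbatha is treated as also owning Idris Mbatha's interest in Summit Services GmbH, giving 13% + 33% = 46%.
By parent–child attribution (R3), Rosa Mbatha is treated as also owning Idris Mbatha's interest in Copperline Ventures LLC, giving 6% + 28% = 34%.
Chain via Summit Services GmbH → Clearview Holdings Ltd (R2): 46% × 86% × 41% = 16.2196% of Crosswind Trust.
Chain via Copperline Ventures LLC → Bluewater Foods Inc. (R2): 34% × 14% × 12% = 0.5712% of Crosswind Trust.
Chain via Silverbay Capital LLC → Talon Realty LP (R2): 53% × 74% × 24% = 9.4128% of Crosswind Trust.
Aggregating (R1): 16.2196% + 0.5712% + 9.4128% = 26.2036%.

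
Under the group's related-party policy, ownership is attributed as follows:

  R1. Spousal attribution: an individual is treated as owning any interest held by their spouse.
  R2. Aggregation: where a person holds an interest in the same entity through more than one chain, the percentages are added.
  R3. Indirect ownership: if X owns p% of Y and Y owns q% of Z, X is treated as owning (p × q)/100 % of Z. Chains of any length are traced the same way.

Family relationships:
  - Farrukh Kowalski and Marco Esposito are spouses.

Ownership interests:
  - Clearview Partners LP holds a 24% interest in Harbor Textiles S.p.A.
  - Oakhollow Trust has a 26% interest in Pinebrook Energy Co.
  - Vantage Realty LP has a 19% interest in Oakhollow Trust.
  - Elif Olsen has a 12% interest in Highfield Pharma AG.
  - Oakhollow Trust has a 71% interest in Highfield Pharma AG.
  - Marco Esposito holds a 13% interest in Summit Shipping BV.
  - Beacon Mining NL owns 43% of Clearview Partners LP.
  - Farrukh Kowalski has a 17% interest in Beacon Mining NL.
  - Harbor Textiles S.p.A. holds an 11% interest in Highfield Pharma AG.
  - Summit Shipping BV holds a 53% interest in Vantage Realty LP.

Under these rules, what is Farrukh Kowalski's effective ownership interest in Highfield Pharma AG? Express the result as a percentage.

1.122445%

By spousal attribution (R1), Farrukh Kowalski is treated as owning Marco Esposito's 13% interest in Summit Shipping BV.
Chain via Beacon Mining NL → Clearview Partners LP → Harbor Textiles S.p.A. (R3): 17% × 43% × 24% × 11% = 0.192984% of Highfield Pharma AG.
Chain via Summit Shipping BV → Vantage Realty LP → Oakhollow Trust (R3): 13% × 53% × 19% × 71% = 0.929461% of Highfield Pharma AG.
Aggregating (R2): 0.192984% + 0.929461% = 1.122445%.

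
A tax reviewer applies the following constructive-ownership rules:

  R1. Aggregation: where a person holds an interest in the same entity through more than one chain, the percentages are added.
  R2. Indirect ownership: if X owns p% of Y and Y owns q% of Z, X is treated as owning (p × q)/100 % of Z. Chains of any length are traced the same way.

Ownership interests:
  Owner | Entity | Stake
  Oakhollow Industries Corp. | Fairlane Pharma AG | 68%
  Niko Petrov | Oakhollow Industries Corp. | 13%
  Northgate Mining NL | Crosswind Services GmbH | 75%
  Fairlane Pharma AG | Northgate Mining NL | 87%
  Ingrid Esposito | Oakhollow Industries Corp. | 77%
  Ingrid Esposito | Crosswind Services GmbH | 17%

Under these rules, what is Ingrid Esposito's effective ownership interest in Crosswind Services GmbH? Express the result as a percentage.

Chain via Oakhollow Industries Corp. → Fairlane Pharma AG → Northgate Mining NL (R2): 77% × 68% × 87% × 75% = 34.1649% of Crosswind Services GmbH.
Direct interest in Crosswind Services GmbH: 17%.
Aggregating (R1): 34.1649% + 17% = 51.1649%.

51.1649%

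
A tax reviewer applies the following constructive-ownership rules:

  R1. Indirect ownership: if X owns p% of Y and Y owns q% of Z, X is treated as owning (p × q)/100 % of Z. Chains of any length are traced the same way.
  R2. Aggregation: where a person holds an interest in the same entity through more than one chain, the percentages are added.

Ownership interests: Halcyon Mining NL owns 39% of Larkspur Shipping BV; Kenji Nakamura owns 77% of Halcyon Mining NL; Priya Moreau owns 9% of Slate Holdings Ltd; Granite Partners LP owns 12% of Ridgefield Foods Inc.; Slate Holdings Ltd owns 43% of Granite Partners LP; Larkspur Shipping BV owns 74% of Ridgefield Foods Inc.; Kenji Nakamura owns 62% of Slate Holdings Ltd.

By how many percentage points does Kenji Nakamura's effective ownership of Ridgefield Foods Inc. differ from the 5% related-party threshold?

20.4214

Chain via Halcyon Mining NL → Larkspur Shipping BV (R1): 77% × 39% × 74% = 22.2222% of Ridgefield Foods Inc.
Chain via Slate Holdings Ltd → Granite Partners LP (R1): 62% × 43% × 12% = 3.1992% of Ridgefield Foods Inc.
Aggregating (R2): 22.2222% + 3.1992% = 25.4214%.
25.4214% exceeds the 5% threshold by 20.4214 percentage points.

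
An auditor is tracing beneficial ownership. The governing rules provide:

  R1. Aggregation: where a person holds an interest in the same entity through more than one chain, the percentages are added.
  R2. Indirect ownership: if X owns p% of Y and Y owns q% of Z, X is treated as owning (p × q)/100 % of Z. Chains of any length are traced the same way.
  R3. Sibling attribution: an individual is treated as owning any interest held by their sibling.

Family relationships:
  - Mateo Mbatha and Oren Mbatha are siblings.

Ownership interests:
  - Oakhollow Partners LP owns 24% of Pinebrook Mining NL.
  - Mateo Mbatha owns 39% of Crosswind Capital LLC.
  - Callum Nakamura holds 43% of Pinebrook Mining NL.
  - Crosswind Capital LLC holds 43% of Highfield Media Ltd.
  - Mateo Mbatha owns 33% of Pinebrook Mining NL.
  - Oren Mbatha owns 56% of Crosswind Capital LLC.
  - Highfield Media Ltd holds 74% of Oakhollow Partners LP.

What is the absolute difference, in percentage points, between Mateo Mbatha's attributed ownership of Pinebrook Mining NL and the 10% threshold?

By sibling attribution (R3), Mateo Mbatha is treated as also owning Oren Mbatha's interest in Crosswind Capital LLC, giving 39% + 56% = 95%.
Chain via Crosswind Capital LLC → Highfield Media Ltd → Oakhollow Partners LP (R2): 95% × 43% × 74% × 24% = 7.25496% of Pinebrook Mining NL.
Direct interest in Pinebrook Mining NL: 33%.
Aggregating (R1): 7.25496% + 33% = 40.25496%.
40.25496% exceeds the 10% threshold by 30.25496 percentage points.

30.25496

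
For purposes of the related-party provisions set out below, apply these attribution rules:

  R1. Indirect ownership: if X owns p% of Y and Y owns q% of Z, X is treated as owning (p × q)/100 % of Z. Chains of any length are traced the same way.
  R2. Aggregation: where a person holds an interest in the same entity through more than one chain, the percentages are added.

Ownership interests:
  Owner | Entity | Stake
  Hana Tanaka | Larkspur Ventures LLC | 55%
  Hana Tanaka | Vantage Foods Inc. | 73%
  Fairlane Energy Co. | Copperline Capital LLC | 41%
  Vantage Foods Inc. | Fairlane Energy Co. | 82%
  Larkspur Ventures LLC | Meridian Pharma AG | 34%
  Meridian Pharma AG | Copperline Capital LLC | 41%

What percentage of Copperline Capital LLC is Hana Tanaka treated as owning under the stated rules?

Chain via Larkspur Ventures LLC → Meridian Pharma AG (R1): 55% × 34% × 41% = 7.667% of Copperline Capital LLC.
Chain via Vantage Foods Inc. → Fairlane Energy Co. (R1): 73% × 82% × 41% = 24.5426% of Copperline Capital LLC.
Aggregating (R2): 7.667% + 24.5426% = 32.2096%.

32.2096%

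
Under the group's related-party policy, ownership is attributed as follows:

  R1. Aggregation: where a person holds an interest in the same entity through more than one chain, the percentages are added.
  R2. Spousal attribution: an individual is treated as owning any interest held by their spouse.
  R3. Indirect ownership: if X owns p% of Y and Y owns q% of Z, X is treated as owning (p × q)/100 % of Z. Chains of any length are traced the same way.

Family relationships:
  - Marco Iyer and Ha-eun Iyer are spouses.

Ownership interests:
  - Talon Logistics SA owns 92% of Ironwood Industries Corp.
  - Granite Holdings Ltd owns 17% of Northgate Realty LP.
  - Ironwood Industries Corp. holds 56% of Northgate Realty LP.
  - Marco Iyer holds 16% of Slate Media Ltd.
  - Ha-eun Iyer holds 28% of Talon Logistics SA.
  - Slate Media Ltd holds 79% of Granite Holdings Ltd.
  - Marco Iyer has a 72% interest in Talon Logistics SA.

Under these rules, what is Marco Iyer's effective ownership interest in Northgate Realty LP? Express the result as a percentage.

By spousal attribution (R2), Marco Iyer is treated as also owning Ha-eun Iyer's interest in Talon Logistics SA, giving 72% + 28% = 100%.
Chain via Slate Media Ltd → Granite Holdings Ltd (R3): 16% × 79% × 17% = 2.1488% of Northgate Realty LP.
Chain via Talon Logistics SA → Ironwood Industries Corp. (R3): 100% × 92% × 56% = 51.52% of Northgate Realty LP.
Aggregating (R1): 2.1488% + 51.52% = 53.6688%.

53.6688%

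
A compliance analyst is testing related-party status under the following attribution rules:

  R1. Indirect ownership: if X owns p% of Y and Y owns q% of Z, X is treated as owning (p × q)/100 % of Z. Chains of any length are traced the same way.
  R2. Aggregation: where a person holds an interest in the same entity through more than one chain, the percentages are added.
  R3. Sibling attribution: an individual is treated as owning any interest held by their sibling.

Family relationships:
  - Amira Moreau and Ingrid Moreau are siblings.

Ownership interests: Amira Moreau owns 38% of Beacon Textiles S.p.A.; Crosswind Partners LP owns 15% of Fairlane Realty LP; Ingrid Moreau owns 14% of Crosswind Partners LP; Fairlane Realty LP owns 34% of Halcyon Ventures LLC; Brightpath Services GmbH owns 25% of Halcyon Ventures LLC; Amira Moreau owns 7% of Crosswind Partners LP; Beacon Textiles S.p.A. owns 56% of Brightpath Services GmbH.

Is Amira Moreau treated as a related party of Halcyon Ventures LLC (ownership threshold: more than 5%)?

By sibling attribution (R3), Amira Moreau is treated as also owning Ingrid Moreau's interest in Crosswind Partners LP, giving 7% + 14% = 21%.
Chain via Crosswind Partners LP → Fairlane Realty LP (R1): 21% × 15% × 34% = 1.071% of Halcyon Ventures LLC.
Chain via Beacon Textiles S.p.A. → Brightpath Services GmbH (R1): 38% × 56% × 25% = 5.32% of Halcyon Ventures LLC.
Aggregating (R2): 1.071% + 5.32% = 6.391%.
6.391% exceeds the 5% threshold, so Amira is a related party to Halcyon Ventures LLC.

Yes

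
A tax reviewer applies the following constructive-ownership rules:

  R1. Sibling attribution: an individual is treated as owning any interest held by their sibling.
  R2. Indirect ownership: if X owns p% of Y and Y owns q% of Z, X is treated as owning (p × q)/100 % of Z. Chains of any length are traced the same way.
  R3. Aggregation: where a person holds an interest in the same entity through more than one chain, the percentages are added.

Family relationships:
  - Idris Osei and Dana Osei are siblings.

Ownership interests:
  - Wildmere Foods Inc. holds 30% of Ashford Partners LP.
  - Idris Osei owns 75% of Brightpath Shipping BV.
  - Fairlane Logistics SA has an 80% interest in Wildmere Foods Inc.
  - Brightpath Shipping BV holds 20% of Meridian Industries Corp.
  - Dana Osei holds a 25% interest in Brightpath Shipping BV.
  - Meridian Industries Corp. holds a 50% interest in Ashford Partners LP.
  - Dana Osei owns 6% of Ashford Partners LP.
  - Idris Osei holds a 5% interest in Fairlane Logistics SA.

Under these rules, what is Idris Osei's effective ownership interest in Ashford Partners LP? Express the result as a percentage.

17.2%

By sibling attribution (R1), Idris Osei is treated as also owning Dana Osei's interest in Brightpath Shipping BV, giving 75% + 25% = 100%.
By sibling attribution (R1), Idris Osei is treated as owning Dana Osei's 6% interest in Ashford Partners LP.
Chain via Fairlane Logistics SA → Wildmere Foods Inc. (R2): 5% × 80% × 30% = 1.2% of Ashford Partners LP.
Chain via Brightpath Shipping BV → Meridian Industries Corp. (R2): 100% × 20% × 50% = 10% of Ashford Partners LP.
Direct interest in Ashford Partners LP: 6%.
Aggregating (R3): 1.2% + 10% + 6% = 17.2%.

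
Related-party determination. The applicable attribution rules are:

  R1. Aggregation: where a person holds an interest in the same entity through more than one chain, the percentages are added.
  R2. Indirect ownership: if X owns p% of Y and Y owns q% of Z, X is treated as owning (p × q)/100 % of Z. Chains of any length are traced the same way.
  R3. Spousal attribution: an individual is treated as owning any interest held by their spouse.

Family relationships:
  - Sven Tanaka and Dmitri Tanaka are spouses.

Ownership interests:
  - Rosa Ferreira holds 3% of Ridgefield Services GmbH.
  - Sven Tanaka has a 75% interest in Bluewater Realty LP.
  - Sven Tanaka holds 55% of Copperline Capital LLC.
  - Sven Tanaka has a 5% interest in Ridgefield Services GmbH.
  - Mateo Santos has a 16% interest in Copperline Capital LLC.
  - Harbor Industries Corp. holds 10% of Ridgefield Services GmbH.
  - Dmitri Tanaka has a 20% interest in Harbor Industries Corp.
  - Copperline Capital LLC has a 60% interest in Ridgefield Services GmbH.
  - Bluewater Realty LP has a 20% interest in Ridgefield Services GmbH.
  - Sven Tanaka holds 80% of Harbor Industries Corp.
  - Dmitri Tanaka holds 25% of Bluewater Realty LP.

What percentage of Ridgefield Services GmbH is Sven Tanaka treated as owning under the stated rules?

By spousal attribution (R3), Sven Tanaka is treated as also owning Dmitri Tanaka's interest in Harbor Industries Corp, giving 80% + 20% = 100%.
By spousal attribution (R3), Sven Tanaka is treated as also owning Dmitri Tanaka's interest in Bluewater Realty LP, giving 75% + 25% = 100%.
Chain via Harbor Industries Corp. (R2): 100% × 10% = 10% of Ridgefield Services GmbH.
Chain via Bluewater Realty LP (R2): 100% × 20% = 20% of Ridgefield Services GmbH.
Chain via Copperline Capital LLC (R2): 55% × 60% = 33% of Ridgefield Services GmbH.
Direct interest in Ridgefield Services GmbH: 5%.
Aggregating (R1): 10% + 20% + 33% + 5% = 68%.

68%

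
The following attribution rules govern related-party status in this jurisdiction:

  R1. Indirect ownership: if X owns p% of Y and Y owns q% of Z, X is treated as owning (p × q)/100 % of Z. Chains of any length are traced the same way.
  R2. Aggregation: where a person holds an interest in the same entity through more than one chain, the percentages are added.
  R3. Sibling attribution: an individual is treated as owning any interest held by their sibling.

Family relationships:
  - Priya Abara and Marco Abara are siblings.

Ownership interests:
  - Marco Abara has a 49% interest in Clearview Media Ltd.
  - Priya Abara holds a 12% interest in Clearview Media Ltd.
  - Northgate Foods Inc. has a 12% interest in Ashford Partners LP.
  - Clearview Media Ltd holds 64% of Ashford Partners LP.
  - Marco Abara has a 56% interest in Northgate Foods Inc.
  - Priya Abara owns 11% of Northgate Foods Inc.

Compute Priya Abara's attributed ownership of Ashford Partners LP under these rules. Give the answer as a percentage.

By sibling attribution (R3), Priya Abara is treated as also owning Marco Abara's interest in Clearview Media Ltd, giving 12% + 49% = 61%.
By sibling attribution (R3), Priya Abara is treated as also owning Marco Abara's interest in Northgate Foods Inc, giving 11% + 56% = 67%.
Chain via Clearview Media Ltd (R1): 61% × 64% = 39.04% of Ashford Partners LP.
Chain via Northgate Foods Inc. (R1): 67% × 12% = 8.04% of Ashford Partners LP.
Aggregating (R2): 39.04% + 8.04% = 47.08%.

47.08%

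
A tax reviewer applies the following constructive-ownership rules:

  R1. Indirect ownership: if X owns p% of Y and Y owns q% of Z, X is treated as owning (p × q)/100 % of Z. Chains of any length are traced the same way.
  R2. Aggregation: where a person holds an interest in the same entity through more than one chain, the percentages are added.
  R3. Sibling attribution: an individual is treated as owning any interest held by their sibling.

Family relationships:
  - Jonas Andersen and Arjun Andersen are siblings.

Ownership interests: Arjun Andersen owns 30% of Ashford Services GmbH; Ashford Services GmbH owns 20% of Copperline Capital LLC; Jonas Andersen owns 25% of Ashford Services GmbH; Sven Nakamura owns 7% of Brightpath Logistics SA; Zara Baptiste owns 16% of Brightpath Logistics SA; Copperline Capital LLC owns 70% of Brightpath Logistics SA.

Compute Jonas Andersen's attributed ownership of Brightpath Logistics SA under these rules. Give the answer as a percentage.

By sibling attribution (R3), Jonas Andersen is treated as also owning Arjun Andersen's interest in Ashford Services GmbH, giving 25% + 30% = 55%.
Chain via Ashford Services GmbH → Copperline Capital LLC (R1): 55% × 20% × 70% = 7.7% of Brightpath Logistics SA.

7.7%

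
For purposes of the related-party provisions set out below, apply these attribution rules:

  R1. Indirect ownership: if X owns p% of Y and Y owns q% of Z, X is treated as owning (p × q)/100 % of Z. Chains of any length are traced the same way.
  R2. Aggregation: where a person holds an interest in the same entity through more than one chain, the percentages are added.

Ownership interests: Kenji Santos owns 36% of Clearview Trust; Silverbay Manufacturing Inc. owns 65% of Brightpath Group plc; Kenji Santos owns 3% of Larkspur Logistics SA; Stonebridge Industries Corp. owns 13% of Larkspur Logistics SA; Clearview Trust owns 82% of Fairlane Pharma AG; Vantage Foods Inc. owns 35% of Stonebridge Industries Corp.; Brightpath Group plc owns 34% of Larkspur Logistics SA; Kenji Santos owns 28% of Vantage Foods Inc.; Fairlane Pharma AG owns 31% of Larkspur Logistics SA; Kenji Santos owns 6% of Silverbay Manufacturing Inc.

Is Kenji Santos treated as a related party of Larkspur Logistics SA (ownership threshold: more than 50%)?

Chain via Vantage Foods Inc. → Stonebridge Industries Corp. (R1): 28% × 35% × 13% = 1.274% of Larkspur Logistics SA.
Chain via Silverbay Manufacturing Inc. → Brightpath Group plc (R1): 6% × 65% × 34% = 1.326% of Larkspur Logistics SA.
Chain via Clearview Trust → Fairlane Pharma AG (R1): 36% × 82% × 31% = 9.1512% of Larkspur Logistics SA.
Direct interest in Larkspur Logistics SA: 3%.
Aggregating (R2): 1.274% + 1.326% + 9.1512% + 3% = 14.7512%.
14.7512% does not exceed the 50% threshold, so Kenji is not a related party to Larkspur Logistics SA.

No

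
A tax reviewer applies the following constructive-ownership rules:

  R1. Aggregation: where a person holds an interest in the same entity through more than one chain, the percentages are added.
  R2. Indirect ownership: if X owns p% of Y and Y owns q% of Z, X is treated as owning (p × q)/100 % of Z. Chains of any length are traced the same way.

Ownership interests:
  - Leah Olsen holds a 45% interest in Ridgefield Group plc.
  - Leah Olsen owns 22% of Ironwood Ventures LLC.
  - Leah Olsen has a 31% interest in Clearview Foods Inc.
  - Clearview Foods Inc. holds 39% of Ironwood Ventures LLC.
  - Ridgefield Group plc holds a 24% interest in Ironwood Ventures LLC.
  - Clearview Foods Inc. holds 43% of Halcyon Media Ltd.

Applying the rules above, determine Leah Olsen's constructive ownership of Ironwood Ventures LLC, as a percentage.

44.89%

Chain via Ridgefield Group plc (R2): 45% × 24% = 10.8% of Ironwood Ventures LLC.
Chain via Clearview Foods Inc. (R2): 31% × 39% = 12.09% of Ironwood Ventures LLC.
Direct interest in Ironwood Ventures LLC: 22%.
Aggregating (R1): 10.8% + 12.09% + 22% = 44.89%.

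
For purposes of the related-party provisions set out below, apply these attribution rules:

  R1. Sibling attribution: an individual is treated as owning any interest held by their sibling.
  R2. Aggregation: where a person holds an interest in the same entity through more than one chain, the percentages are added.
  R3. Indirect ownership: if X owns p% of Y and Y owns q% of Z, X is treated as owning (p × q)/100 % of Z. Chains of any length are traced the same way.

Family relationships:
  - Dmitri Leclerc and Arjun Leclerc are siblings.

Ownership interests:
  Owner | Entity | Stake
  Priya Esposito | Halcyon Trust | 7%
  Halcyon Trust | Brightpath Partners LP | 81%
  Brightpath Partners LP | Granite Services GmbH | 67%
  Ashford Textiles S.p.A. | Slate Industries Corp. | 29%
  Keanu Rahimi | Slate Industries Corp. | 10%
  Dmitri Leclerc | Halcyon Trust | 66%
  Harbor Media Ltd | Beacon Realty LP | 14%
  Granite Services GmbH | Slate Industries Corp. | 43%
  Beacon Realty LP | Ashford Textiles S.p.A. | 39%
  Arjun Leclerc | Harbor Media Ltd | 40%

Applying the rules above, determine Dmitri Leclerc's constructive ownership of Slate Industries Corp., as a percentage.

By sibling attribution (R1), Dmitri Leclerc is treated as owning Arjun Leclerc's 40% interest in Harbor Media Ltd.
Chain via Halcyon Trust → Brightpath Partners LP → Granite Services GmbH (R3): 66% × 81% × 67% × 43% = 15.401826% of Slate Industries Corp.
Chain via Harbor Media Ltd → Beacon Realty LP → Ashford Textiles S.p.A. (R3): 40% × 14% × 39% × 29% = 0.63336% of Slate Industries Corp.
Aggregating (R2): 15.401826% + 0.63336% = 16.035186%.

16.035186%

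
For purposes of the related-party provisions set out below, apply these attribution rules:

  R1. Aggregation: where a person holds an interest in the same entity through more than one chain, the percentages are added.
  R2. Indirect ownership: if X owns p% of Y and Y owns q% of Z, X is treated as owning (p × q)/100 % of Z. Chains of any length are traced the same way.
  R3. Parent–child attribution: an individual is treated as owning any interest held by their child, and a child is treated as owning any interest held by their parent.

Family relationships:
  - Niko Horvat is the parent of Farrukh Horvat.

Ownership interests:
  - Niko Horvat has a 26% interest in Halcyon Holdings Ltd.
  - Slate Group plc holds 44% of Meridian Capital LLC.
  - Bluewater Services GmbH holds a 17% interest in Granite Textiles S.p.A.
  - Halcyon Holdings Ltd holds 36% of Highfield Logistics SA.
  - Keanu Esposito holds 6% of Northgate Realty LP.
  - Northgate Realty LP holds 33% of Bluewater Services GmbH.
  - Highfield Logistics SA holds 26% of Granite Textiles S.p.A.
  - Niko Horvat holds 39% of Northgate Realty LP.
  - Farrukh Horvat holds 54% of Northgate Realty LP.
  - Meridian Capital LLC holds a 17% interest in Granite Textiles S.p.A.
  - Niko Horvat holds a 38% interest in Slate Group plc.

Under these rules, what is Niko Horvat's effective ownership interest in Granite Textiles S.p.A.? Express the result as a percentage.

By parent–child attribution (R3), Niko Horvat is treated as also owning Farrukh Horvat's interest in Northgate Realty LP, giving 39% + 54% = 93%.
Chain via Northgate Realty LP → Bluewater Services GmbH (R2): 93% × 33% × 17% = 5.2173% of Granite Textiles S.p.A.
Chain via Slate Group plc → Meridian Capital LLC (R2): 38% × 44% × 17% = 2.8424% of Granite Textiles S.p.A.
Chain via Halcyon Holdings Ltd → Highfield Logistics SA (R2): 26% × 36% × 26% = 2.4336% of Granite Textiles S.p.A.
Aggregating (R1): 5.2173% + 2.8424% + 2.4336% = 10.4933%.

10.4933%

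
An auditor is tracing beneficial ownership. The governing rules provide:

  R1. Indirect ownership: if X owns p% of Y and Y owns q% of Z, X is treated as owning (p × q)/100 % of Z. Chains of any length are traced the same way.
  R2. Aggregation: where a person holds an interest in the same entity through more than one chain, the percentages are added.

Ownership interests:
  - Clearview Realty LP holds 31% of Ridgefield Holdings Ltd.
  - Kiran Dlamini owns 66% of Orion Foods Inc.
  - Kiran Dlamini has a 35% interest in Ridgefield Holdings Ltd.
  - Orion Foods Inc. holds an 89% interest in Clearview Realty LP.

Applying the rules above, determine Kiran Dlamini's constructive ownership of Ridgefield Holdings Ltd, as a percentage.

Chain via Orion Foods Inc. → Clearview Realty LP (R1): 66% × 89% × 31% = 18.2094% of Ridgefield Holdings Ltd.
Direct interest in Ridgefield Holdings Ltd: 35%.
Aggregating (R2): 18.2094% + 35% = 53.2094%.

53.2094%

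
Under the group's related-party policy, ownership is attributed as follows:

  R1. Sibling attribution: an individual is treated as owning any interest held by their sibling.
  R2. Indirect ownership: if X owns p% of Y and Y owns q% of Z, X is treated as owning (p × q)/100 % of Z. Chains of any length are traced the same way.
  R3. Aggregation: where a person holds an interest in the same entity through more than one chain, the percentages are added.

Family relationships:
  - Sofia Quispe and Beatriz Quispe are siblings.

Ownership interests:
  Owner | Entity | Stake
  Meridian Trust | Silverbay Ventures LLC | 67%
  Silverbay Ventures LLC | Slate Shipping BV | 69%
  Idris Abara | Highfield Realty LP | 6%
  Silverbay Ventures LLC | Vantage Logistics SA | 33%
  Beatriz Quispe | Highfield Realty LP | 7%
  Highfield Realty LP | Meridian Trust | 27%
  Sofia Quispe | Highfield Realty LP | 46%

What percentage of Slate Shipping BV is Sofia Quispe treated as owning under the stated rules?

By sibling attribution (R1), Sofia Quispe is treated as also owning Beatriz Quispe's interest in Highfield Realty LP, giving 46% + 7% = 53%.
Chain via Highfield Realty LP → Meridian Trust → Silverbay Ventures LLC (R2): 53% × 27% × 67% × 69% = 6.615513% of Slate Shipping BV.

6.615513%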